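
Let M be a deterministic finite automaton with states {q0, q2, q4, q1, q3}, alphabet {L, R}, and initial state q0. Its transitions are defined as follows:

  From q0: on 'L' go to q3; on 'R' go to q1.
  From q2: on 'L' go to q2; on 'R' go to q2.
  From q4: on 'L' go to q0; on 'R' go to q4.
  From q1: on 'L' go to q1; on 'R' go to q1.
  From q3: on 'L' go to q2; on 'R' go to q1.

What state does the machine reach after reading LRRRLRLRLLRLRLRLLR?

start at q0
read 'L': q0 → q3
read 'R': q3 → q1
read 'R': q1 → q1
read 'R': q1 → q1
read 'L': q1 → q1
read 'R': q1 → q1
read 'L': q1 → q1
read 'R': q1 → q1
read 'L': q1 → q1
read 'L': q1 → q1
read 'R': q1 → q1
read 'L': q1 → q1
read 'R': q1 → q1
read 'L': q1 → q1
read 'R': q1 → q1
read 'L': q1 → q1
read 'L': q1 → q1
read 'R': q1 → q1

q1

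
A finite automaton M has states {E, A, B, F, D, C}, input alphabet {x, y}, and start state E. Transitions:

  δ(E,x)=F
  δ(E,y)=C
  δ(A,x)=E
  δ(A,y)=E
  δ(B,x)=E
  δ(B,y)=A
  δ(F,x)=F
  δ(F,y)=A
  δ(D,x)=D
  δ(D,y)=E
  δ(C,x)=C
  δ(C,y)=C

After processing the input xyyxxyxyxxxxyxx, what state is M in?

start at E
read 'x': E → F
read 'y': F → A
read 'y': A → E
read 'x': E → F
read 'x': F → F
read 'y': F → A
read 'x': A → E
read 'y': E → C
read 'x': C → C
read 'x': C → C
read 'x': C → C
read 'x': C → C
read 'y': C → C
read 'x': C → C
read 'x': C → C

C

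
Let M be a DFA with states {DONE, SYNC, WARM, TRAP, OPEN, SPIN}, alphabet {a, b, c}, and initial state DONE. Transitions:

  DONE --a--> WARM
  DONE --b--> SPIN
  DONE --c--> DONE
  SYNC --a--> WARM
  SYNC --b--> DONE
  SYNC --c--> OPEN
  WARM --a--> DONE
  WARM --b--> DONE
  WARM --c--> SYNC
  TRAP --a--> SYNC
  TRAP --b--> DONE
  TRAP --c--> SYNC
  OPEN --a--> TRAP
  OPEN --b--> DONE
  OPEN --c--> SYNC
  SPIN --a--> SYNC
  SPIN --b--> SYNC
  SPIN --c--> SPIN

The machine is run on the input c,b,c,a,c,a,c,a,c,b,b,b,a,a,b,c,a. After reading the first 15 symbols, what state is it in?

start at DONE
read 'c': DONE → DONE
read 'b': DONE → SPIN
read 'c': SPIN → SPIN
read 'a': SPIN → SYNC
read 'c': SYNC → OPEN
read 'a': OPEN → TRAP
read 'c': TRAP → SYNC
read 'a': SYNC → WARM
read 'c': WARM → SYNC
read 'b': SYNC → DONE
read 'b': DONE → SPIN
read 'b': SPIN → SYNC
read 'a': SYNC → WARM
read 'a': WARM → DONE
read 'b': DONE → SPIN
After 15 symbols: SPIN.

SPIN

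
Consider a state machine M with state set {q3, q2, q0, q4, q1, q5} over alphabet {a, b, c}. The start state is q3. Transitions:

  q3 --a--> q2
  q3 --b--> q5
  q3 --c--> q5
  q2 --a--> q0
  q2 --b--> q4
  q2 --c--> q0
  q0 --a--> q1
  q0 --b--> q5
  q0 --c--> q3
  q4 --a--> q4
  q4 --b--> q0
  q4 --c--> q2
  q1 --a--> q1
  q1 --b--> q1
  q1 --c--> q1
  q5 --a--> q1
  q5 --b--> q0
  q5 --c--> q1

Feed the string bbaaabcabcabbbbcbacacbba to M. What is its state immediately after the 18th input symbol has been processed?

start at q3
read 'b': q3 → q5
read 'b': q5 → q0
read 'a': q0 → q1
read 'a': q1 → q1
read 'a': q1 → q1
read 'b': q1 → q1
read 'c': q1 → q1
read 'a': q1 → q1
read 'b': q1 → q1
read 'c': q1 → q1
read 'a': q1 → q1
read 'b': q1 → q1
read 'b': q1 → q1
read 'b': q1 → q1
read 'b': q1 → q1
read 'c': q1 → q1
read 'b': q1 → q1
read 'a': q1 → q1
After 18 symbols: q1.

q1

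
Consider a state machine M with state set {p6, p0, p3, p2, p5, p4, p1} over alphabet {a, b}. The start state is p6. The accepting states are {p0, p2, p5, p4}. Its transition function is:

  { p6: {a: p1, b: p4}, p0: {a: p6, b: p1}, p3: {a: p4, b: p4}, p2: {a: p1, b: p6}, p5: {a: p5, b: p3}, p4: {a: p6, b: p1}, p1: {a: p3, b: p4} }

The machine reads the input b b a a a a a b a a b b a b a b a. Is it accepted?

No

p6 → p4 → p1 → p3 → p4 → p6 → p1 → p3 → p4 → p6 → p1 → p4 → p1 → p3 → p4 → p6 → p4 → p6
End state p6 is not accepting.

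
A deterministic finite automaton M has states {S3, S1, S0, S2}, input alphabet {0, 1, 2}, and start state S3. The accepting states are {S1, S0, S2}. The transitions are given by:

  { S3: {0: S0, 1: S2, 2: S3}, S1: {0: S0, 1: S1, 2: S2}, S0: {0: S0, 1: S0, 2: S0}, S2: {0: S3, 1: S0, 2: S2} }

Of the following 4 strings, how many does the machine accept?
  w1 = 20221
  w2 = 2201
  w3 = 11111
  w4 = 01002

4

w1: Trace: S3 -2-> S3 -0-> S0 -2-> S0 -2-> S0 -1-> S0  → end S0, accepted
w2: Trace: S3 -2-> S3 -2-> S3 -0-> S0 -1-> S0  → end S0, accepted
w3: Trace: S3 -1-> S2 -1-> S0 -1-> S0 -1-> S0 -1-> S0  → end S0, accepted
w4: Trace: S3 -0-> S0 -1-> S0 -0-> S0 -0-> S0 -2-> S0  → end S0, accepted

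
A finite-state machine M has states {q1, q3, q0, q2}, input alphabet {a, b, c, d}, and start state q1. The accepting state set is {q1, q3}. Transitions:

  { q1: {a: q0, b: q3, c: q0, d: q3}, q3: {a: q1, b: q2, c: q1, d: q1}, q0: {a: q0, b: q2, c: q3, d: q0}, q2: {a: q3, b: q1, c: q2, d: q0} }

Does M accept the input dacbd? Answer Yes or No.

No

start at q1
read 'd': q1 → q3
read 'a': q3 → q1
read 'c': q1 → q0
read 'b': q0 → q2
read 'd': q2 → q0
End state q0 is not accepting.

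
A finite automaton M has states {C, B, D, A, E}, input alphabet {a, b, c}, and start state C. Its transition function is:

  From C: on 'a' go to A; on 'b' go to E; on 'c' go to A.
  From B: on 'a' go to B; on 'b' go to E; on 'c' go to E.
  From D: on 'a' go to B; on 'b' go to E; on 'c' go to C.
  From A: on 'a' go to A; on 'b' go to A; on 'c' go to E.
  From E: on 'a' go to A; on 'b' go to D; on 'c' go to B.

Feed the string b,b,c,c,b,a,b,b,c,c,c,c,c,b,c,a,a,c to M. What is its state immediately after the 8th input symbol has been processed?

C → E → D → C → A → A → A → A → A
After 8 symbols: A.

A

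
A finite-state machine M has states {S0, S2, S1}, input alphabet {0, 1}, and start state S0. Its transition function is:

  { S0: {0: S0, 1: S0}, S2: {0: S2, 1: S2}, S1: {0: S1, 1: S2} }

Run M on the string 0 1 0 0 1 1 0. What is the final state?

S0

Trace: S0 -0-> S0 -1-> S0 -0-> S0 -0-> S0 -1-> S0 -1-> S0 -0-> S0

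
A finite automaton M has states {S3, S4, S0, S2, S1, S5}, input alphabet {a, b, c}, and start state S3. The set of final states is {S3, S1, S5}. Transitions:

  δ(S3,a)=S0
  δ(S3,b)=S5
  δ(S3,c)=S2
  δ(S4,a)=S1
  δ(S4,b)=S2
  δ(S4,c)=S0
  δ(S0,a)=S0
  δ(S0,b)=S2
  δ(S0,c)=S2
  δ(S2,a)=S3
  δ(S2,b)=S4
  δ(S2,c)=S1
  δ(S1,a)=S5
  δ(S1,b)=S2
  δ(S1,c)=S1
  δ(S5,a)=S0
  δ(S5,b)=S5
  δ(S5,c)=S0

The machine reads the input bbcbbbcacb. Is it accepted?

Trace: S3 -b-> S5 -b-> S5 -c-> S0 -b-> S2 -b-> S4 -b-> S2 -c-> S1 -a-> S5 -c-> S0 -b-> S2
End state S2 is not accepting.

No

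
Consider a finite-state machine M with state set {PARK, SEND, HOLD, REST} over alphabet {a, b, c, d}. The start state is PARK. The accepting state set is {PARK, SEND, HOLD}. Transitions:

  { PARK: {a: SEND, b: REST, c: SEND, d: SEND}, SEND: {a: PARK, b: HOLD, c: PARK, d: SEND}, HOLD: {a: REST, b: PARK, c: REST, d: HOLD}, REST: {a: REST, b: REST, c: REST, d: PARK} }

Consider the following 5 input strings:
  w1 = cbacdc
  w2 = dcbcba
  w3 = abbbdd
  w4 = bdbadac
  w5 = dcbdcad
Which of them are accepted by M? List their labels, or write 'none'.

w1:
  start at PARK
  read 'c': PARK → SEND
  read 'b': SEND → HOLD
  read 'a': HOLD → REST
  read 'c': REST → REST
  read 'd': REST → PARK
  read 'c': PARK → SEND
  end SEND, accepted
w2:
  start at PARK
  read 'd': PARK → SEND
  read 'c': SEND → PARK
  read 'b': PARK → REST
  read 'c': REST → REST
  read 'b': REST → REST
  read 'a': REST → REST
  end REST, rejected
w3:
  start at PARK
  read 'a': PARK → SEND
  read 'b': SEND → HOLD
  read 'b': HOLD → PARK
  read 'b': PARK → REST
  read 'd': REST → PARK
  read 'd': PARK → SEND
  end SEND, accepted
w4:
  start at PARK
  read 'b': PARK → REST
  read 'd': REST → PARK
  read 'b': PARK → REST
  read 'a': REST → REST
  read 'd': REST → PARK
  read 'a': PARK → SEND
  read 'c': SEND → PARK
  end PARK, accepted
w5:
  start at PARK
  read 'd': PARK → SEND
  read 'c': SEND → PARK
  read 'b': PARK → REST
  read 'd': REST → PARK
  read 'c': PARK → SEND
  read 'a': SEND → PARK
  read 'd': PARK → SEND
  end SEND, accepted

w1, w3, w4, w5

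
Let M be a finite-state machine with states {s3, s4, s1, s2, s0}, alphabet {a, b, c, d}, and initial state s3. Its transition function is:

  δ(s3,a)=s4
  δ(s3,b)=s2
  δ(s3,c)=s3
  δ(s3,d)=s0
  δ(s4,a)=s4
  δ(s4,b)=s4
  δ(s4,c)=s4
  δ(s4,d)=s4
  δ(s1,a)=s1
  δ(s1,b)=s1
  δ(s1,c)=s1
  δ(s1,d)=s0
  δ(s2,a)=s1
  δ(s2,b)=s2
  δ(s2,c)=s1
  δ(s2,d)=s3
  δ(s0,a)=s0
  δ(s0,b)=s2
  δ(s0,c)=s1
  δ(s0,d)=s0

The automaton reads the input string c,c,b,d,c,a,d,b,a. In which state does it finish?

s4

s3 → s3 → s3 → s2 → s3 → s3 → s4 → s4 → s4 → s4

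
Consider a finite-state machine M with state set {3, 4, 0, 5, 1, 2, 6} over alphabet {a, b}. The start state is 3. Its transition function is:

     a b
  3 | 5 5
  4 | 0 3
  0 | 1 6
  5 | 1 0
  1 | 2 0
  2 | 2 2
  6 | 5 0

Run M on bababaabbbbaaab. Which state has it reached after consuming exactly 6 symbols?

1

start at 3
read 'b': 3 → 5
read 'a': 5 → 1
read 'b': 1 → 0
read 'a': 0 → 1
read 'b': 1 → 0
read 'a': 0 → 1
After 6 symbols: 1.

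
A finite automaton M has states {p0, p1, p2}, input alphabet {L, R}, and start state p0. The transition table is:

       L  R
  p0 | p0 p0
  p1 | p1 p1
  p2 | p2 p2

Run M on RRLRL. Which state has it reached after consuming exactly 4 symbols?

p0

start at p0
read 'R': p0 → p0
read 'R': p0 → p0
read 'L': p0 → p0
read 'R': p0 → p0
After 4 symbols: p0.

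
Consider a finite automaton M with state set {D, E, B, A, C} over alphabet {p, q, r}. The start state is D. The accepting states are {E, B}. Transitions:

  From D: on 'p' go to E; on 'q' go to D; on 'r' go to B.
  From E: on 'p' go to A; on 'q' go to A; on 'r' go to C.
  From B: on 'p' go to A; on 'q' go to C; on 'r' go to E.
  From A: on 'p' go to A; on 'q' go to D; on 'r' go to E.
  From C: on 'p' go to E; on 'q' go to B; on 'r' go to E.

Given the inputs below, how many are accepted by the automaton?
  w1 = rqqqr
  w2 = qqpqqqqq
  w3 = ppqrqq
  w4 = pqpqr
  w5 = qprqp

3

w1: Trace: D -r-> B -q-> C -q-> B -q-> C -r-> E  → end E, accepted
w2: Trace: D -q-> D -q-> D -p-> E -q-> A -q-> D -q-> D -q-> D -q-> D  → end D, rejected
w3: Trace: D -p-> E -p-> A -q-> D -r-> B -q-> C -q-> B  → end B, accepted
w4: Trace: D -p-> E -q-> A -p-> A -q-> D -r-> B  → end B, accepted
w5: Trace: D -q-> D -p-> E -r-> C -q-> B -p-> A  → end A, rejected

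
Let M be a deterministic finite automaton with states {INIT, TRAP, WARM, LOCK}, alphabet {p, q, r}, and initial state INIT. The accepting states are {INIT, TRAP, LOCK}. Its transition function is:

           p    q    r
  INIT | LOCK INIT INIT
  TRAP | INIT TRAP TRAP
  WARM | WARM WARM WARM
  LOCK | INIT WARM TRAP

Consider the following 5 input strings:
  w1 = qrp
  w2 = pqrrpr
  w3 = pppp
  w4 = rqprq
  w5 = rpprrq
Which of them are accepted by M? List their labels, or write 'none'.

w1: INIT → INIT → INIT → LOCK  → end LOCK, accepted
w2: INIT → LOCK → WARM → WARM → WARM → WARM → WARM  → end WARM, rejected
w3: INIT → LOCK → INIT → LOCK → INIT  → end INIT, accepted
w4: INIT → INIT → INIT → LOCK → TRAP → TRAP  → end TRAP, accepted
w5: INIT → INIT → LOCK → INIT → INIT → INIT → INIT  → end INIT, accepted

w1, w3, w4, w5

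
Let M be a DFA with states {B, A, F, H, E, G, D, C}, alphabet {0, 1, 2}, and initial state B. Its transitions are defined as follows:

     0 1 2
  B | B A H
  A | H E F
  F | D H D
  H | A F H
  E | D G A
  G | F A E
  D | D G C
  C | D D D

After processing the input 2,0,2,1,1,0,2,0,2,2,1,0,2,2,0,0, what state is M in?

D

B → H → A → F → H → F → D → C → D → C → D → G → F → D → C → D → D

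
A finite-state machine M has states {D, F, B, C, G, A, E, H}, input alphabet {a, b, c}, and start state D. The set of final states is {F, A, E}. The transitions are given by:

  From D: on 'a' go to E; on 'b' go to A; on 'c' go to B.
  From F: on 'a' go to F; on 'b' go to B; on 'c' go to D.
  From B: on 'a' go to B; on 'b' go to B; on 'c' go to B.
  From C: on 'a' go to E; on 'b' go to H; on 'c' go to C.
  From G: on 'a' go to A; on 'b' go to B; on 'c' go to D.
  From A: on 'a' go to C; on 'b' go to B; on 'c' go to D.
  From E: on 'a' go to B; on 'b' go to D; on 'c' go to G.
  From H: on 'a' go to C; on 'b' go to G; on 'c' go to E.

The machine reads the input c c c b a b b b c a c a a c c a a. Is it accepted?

D → B → B → B → B → B → B → B → B → B → B → B → B → B → B → B → B → B
End state B is not accepting.

No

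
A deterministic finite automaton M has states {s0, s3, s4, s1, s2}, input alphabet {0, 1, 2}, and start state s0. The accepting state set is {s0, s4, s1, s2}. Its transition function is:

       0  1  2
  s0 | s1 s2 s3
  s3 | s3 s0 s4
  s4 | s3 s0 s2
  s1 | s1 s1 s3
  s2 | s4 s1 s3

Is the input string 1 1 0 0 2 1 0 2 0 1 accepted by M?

Yes

start at s0
read '1': s0 → s2
read '1': s2 → s1
read '0': s1 → s1
read '0': s1 → s1
read '2': s1 → s3
read '1': s3 → s0
read '0': s0 → s1
read '2': s1 → s3
read '0': s3 → s3
read '1': s3 → s0
End state s0 is accepting.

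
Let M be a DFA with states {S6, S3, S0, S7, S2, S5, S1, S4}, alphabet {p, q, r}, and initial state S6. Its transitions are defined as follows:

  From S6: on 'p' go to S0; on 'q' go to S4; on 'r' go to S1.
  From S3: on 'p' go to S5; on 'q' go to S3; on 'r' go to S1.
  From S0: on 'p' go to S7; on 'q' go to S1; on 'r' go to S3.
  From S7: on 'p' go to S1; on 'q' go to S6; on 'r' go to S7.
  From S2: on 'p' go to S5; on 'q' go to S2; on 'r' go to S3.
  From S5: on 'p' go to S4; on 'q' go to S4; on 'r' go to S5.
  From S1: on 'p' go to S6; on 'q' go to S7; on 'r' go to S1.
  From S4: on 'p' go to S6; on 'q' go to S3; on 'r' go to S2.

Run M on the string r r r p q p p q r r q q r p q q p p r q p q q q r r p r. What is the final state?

Trace: S6 -r-> S1 -r-> S1 -r-> S1 -p-> S6 -q-> S4 -p-> S6 -p-> S0 -q-> S1 -r-> S1 -r-> S1 -q-> S7 -q-> S6 -r-> S1 -p-> S6 -q-> S4 -q-> S3 -p-> S5 -p-> S4 -r-> S2 -q-> S2 -p-> S5 -q-> S4 -q-> S3 -q-> S3 -r-> S1 -r-> S1 -p-> S6 -r-> S1

S1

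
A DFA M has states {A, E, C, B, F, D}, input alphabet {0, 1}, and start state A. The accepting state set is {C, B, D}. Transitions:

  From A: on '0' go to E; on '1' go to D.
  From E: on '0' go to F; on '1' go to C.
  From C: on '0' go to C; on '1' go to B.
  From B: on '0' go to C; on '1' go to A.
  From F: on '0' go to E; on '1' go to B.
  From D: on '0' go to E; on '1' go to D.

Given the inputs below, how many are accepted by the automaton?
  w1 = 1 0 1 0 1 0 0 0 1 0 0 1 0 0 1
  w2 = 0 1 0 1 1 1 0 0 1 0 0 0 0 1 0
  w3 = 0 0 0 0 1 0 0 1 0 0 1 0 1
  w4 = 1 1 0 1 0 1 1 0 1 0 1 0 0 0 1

4

w1:
  start at A
  read '1': A → D
  read '0': D → E
  read '1': E → C
  read '0': C → C
  read '1': C → B
  read '0': B → C
  read '0': C → C
  read '0': C → C
  read '1': C → B
  read '0': B → C
  read '0': C → C
  read '1': C → B
  read '0': B → C
  read '0': C → C
  read '1': C → B
  end B, accepted
w2:
  start at A
  read '0': A → E
  read '1': E → C
  read '0': C → C
  read '1': C → B
  read '1': B → A
  read '1': A → D
  read '0': D → E
  read '0': E → F
  read '1': F → B
  read '0': B → C
  read '0': C → C
  read '0': C → C
  read '0': C → C
  read '1': C → B
  read '0': B → C
  end C, accepted
w3:
  start at A
  read '0': A → E
  read '0': E → F
  read '0': F → E
  read '0': E → F
  read '1': F → B
  read '0': B → C
  read '0': C → C
  read '1': C → B
  read '0': B → C
  read '0': C → C
  read '1': C → B
  read '0': B → C
  read '1': C → B
  end B, accepted
w4:
  start at A
  read '1': A → D
  read '1': D → D
  read '0': D → E
  read '1': E → C
  read '0': C → C
  read '1': C → B
  read '1': B → A
  read '0': A → E
  read '1': E → C
  read '0': C → C
  read '1': C → B
  read '0': B → C
  read '0': C → C
  read '0': C → C
  read '1': C → B
  end B, accepted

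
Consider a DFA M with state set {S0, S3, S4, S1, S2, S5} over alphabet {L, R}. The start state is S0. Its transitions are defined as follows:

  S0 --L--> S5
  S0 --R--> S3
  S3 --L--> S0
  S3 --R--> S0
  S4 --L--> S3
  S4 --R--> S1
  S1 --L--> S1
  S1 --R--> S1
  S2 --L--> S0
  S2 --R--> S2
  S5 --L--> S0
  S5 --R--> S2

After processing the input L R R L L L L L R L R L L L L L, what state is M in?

start at S0
read 'L': S0 → S5
read 'R': S5 → S2
read 'R': S2 → S2
read 'L': S2 → S0
read 'L': S0 → S5
read 'L': S5 → S0
read 'L': S0 → S5
read 'L': S5 → S0
read 'R': S0 → S3
read 'L': S3 → S0
read 'R': S0 → S3
read 'L': S3 → S0
read 'L': S0 → S5
read 'L': S5 → S0
read 'L': S0 → S5
read 'L': S5 → S0

S0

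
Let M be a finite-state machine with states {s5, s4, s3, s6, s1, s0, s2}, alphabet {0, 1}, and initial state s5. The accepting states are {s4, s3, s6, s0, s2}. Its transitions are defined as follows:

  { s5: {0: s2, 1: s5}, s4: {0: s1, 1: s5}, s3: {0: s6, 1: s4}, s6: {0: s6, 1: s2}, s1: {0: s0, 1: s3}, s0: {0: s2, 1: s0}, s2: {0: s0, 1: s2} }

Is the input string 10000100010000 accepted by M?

Yes

start at s5
read '1': s5 → s5
read '0': s5 → s2
read '0': s2 → s0
read '0': s0 → s2
read '0': s2 → s0
read '1': s0 → s0
read '0': s0 → s2
read '0': s2 → s0
read '0': s0 → s2
read '1': s2 → s2
read '0': s2 → s0
read '0': s0 → s2
read '0': s2 → s0
read '0': s0 → s2
End state s2 is accepting.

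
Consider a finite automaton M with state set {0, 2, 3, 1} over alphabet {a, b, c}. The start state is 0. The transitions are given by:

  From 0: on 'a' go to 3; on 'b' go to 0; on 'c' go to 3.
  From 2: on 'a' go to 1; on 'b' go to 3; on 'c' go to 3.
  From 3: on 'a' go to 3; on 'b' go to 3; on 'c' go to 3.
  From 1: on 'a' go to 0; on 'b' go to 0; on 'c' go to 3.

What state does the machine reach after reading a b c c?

3

Trace: 0 -a-> 3 -b-> 3 -c-> 3 -c-> 3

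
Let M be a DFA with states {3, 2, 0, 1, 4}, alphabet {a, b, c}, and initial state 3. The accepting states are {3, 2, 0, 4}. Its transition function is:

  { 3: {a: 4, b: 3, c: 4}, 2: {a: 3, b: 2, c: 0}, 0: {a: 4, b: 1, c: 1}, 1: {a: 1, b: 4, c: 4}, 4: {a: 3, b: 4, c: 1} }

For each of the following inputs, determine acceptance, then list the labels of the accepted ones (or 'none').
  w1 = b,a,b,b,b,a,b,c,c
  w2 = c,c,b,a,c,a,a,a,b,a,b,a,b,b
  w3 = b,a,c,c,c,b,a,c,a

w2, w3

w1:
  start at 3
  read 'b': 3 → 3
  read 'a': 3 → 4
  read 'b': 4 → 4
  read 'b': 4 → 4
  read 'b': 4 → 4
  read 'a': 4 → 3
  read 'b': 3 → 3
  read 'c': 3 → 4
  read 'c': 4 → 1
  end 1, rejected
w2:
  start at 3
  read 'c': 3 → 4
  read 'c': 4 → 1
  read 'b': 1 → 4
  read 'a': 4 → 3
  read 'c': 3 → 4
  read 'a': 4 → 3
  read 'a': 3 → 4
  read 'a': 4 → 3
  read 'b': 3 → 3
  read 'a': 3 → 4
  read 'b': 4 → 4
  read 'a': 4 → 3
  read 'b': 3 → 3
  read 'b': 3 → 3
  end 3, accepted
w3:
  start at 3
  read 'b': 3 → 3
  read 'a': 3 → 4
  read 'c': 4 → 1
  read 'c': 1 → 4
  read 'c': 4 → 1
  read 'b': 1 → 4
  read 'a': 4 → 3
  read 'c': 3 → 4
  read 'a': 4 → 3
  end 3, accepted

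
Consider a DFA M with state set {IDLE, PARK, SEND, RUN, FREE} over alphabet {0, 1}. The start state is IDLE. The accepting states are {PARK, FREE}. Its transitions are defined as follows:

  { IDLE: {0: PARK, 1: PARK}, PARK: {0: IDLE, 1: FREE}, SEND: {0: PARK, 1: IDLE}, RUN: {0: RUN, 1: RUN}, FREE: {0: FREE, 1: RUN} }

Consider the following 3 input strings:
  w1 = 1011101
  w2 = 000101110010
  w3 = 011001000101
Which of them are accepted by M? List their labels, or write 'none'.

none

w1: IDLE → PARK → IDLE → PARK → FREE → RUN → RUN → RUN  → end RUN, rejected
w2: IDLE → PARK → IDLE → PARK → FREE → FREE → RUN → RUN → RUN → RUN → RUN → RUN → RUN  → end RUN, rejected
w3: IDLE → PARK → FREE → RUN → RUN → RUN → RUN → RUN → RUN → RUN → RUN → RUN → RUN  → end RUN, rejected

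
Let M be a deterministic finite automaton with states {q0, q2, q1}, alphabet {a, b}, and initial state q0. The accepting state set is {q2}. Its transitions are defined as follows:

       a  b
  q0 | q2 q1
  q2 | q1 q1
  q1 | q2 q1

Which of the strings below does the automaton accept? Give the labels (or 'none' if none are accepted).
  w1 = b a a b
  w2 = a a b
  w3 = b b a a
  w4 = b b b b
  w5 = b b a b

none

w1: Trace: q0 -b-> q1 -a-> q2 -a-> q1 -b-> q1  → end q1, rejected
w2: Trace: q0 -a-> q2 -a-> q1 -b-> q1  → end q1, rejected
w3: Trace: q0 -b-> q1 -b-> q1 -a-> q2 -a-> q1  → end q1, rejected
w4: Trace: q0 -b-> q1 -b-> q1 -b-> q1 -b-> q1  → end q1, rejected
w5: Trace: q0 -b-> q1 -b-> q1 -a-> q2 -b-> q1  → end q1, rejected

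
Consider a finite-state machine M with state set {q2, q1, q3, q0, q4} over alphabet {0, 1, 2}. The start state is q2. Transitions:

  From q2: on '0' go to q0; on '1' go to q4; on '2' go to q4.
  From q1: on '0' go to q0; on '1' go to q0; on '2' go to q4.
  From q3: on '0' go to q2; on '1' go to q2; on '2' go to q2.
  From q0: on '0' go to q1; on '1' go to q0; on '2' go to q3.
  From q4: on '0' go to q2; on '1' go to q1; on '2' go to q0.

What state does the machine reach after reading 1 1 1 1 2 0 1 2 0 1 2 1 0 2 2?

Trace: q2 -1-> q4 -1-> q1 -1-> q0 -1-> q0 -2-> q3 -0-> q2 -1-> q4 -2-> q0 -0-> q1 -1-> q0 -2-> q3 -1-> q2 -0-> q0 -2-> q3 -2-> q2

q2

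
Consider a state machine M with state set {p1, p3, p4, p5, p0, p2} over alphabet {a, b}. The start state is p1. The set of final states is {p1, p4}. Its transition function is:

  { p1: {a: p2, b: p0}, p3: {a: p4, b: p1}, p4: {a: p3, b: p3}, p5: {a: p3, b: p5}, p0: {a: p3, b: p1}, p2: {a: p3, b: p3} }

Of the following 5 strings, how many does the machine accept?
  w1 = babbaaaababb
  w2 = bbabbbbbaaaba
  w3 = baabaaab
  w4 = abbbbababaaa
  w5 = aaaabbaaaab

w1:
  start at p1
  read 'b': p1 → p0
  read 'a': p0 → p3
  read 'b': p3 → p1
  read 'b': p1 → p0
  read 'a': p0 → p3
  read 'a': p3 → p4
  read 'a': p4 → p3
  read 'a': p3 → p4
  read 'b': p4 → p3
  read 'a': p3 → p4
  read 'b': p4 → p3
  read 'b': p3 → p1
  end p1, accepted
w2:
  start at p1
  read 'b': p1 → p0
  read 'b': p0 → p1
  read 'a': p1 → p2
  read 'b': p2 → p3
  read 'b': p3 → p1
  read 'b': p1 → p0
  read 'b': p0 → p1
  read 'b': p1 → p0
  read 'a': p0 → p3
  read 'a': p3 → p4
  read 'a': p4 → p3
  read 'b': p3 → p1
  read 'a': p1 → p2
  end p2, rejected
w3:
  start at p1
  read 'b': p1 → p0
  read 'a': p0 → p3
  read 'a': p3 → p4
  read 'b': p4 → p3
  read 'a': p3 → p4
  read 'a': p4 → p3
  read 'a': p3 → p4
  read 'b': p4 → p3
  end p3, rejected
w4:
  start at p1
  read 'a': p1 → p2
  read 'b': p2 → p3
  read 'b': p3 → p1
  read 'b': p1 → p0
  read 'b': p0 → p1
  read 'a': p1 → p2
  read 'b': p2 → p3
  read 'a': p3 → p4
  read 'b': p4 → p3
  read 'a': p3 → p4
  read 'a': p4 → p3
  read 'a': p3 → p4
  end p4, accepted
w5:
  start at p1
  read 'a': p1 → p2
  read 'a': p2 → p3
  read 'a': p3 → p4
  read 'a': p4 → p3
  read 'b': p3 → p1
  read 'b': p1 → p0
  read 'a': p0 → p3
  read 'a': p3 → p4
  read 'a': p4 → p3
  read 'a': p3 → p4
  read 'b': p4 → p3
  end p3, rejected

2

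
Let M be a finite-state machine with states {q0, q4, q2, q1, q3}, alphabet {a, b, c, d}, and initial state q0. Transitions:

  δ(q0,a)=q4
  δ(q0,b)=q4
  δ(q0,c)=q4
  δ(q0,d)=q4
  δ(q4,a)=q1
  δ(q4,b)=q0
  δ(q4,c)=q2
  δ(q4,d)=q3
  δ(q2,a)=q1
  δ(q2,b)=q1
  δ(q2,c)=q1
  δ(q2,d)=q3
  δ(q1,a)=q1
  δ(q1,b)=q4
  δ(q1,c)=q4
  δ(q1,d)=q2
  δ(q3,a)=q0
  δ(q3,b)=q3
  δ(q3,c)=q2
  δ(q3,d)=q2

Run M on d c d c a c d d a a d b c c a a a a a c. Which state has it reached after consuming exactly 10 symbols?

q1

Trace: q0 -d-> q4 -c-> q2 -d-> q3 -c-> q2 -a-> q1 -c-> q4 -d-> q3 -d-> q2 -a-> q1 -a-> q1
After 10 symbols: q1.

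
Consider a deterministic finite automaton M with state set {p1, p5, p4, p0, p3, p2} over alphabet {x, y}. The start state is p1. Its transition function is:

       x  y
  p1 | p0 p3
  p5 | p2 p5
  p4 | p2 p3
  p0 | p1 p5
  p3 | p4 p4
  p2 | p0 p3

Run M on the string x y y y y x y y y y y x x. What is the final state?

Trace: p1 -x-> p0 -y-> p5 -y-> p5 -y-> p5 -y-> p5 -x-> p2 -y-> p3 -y-> p4 -y-> p3 -y-> p4 -y-> p3 -x-> p4 -x-> p2

p2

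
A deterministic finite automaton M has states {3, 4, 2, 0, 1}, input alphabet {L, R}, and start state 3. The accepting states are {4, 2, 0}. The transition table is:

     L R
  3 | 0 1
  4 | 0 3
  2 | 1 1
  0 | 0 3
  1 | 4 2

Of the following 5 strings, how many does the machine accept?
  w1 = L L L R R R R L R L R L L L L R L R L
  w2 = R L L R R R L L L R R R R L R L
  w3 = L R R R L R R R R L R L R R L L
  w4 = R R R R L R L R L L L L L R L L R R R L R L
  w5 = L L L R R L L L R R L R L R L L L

4

w1: Trace: 3 -L-> 0 -L-> 0 -L-> 0 -R-> 3 -R-> 1 -R-> 2 -R-> 1 -L-> 4 -R-> 3 -L-> 0 -R-> 3 -L-> 0 -L-> 0 -L-> 0 -L-> 0 -R-> 3 -L-> 0 -R-> 3 -L-> 0  → end 0, accepted
w2: Trace: 3 -R-> 1 -L-> 4 -L-> 0 -R-> 3 -R-> 1 -R-> 2 -L-> 1 -L-> 4 -L-> 0 -R-> 3 -R-> 1 -R-> 2 -R-> 1 -L-> 4 -R-> 3 -L-> 0  → end 0, accepted
w3: Trace: 3 -L-> 0 -R-> 3 -R-> 1 -R-> 2 -L-> 1 -R-> 2 -R-> 1 -R-> 2 -R-> 1 -L-> 4 -R-> 3 -L-> 0 -R-> 3 -R-> 1 -L-> 4 -L-> 0  → end 0, accepted
w4: Trace: 3 -R-> 1 -R-> 2 -R-> 1 -R-> 2 -L-> 1 -R-> 2 -L-> 1 -R-> 2 -L-> 1 -L-> 4 -L-> 0 -L-> 0 -L-> 0 -R-> 3 -L-> 0 -L-> 0 -R-> 3 -R-> 1 -R-> 2 -L-> 1 -R-> 2 -L-> 1  → end 1, rejected
w5: Trace: 3 -L-> 0 -L-> 0 -L-> 0 -R-> 3 -R-> 1 -L-> 4 -L-> 0 -L-> 0 -R-> 3 -R-> 1 -L-> 4 -R-> 3 -L-> 0 -R-> 3 -L-> 0 -L-> 0 -L-> 0  → end 0, accepted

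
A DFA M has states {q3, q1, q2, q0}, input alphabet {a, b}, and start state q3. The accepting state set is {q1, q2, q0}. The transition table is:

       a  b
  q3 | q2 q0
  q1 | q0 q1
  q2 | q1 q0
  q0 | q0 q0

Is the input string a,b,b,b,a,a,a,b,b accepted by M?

start at q3
read 'a': q3 → q2
read 'b': q2 → q0
read 'b': q0 → q0
read 'b': q0 → q0
read 'a': q0 → q0
read 'a': q0 → q0
read 'a': q0 → q0
read 'b': q0 → q0
read 'b': q0 → q0
End state q0 is accepting.

Yes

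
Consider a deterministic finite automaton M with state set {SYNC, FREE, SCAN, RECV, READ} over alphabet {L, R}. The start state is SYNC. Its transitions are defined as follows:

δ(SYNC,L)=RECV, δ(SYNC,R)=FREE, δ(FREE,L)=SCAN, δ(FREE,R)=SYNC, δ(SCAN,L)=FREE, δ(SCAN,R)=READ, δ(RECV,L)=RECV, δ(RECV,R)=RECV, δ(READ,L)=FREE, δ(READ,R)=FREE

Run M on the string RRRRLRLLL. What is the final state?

SYNC → FREE → SYNC → FREE → SYNC → RECV → RECV → RECV → RECV → RECV

RECV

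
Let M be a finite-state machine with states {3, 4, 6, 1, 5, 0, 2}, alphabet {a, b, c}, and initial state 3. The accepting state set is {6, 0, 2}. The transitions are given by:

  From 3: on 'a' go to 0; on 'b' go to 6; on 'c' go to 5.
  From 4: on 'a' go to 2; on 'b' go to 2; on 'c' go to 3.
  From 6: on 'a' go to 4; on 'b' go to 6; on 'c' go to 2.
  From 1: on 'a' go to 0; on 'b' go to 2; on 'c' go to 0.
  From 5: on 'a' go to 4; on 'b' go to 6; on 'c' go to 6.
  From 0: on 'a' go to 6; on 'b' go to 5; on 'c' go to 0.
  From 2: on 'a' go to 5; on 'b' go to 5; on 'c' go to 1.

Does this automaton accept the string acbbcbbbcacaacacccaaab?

start at 3
read 'a': 3 → 0
read 'c': 0 → 0
read 'b': 0 → 5
read 'b': 5 → 6
read 'c': 6 → 2
read 'b': 2 → 5
read 'b': 5 → 6
read 'b': 6 → 6
read 'c': 6 → 2
read 'a': 2 → 5
read 'c': 5 → 6
read 'a': 6 → 4
read 'a': 4 → 2
read 'c': 2 → 1
read 'a': 1 → 0
read 'c': 0 → 0
read 'c': 0 → 0
read 'c': 0 → 0
read 'a': 0 → 6
read 'a': 6 → 4
read 'a': 4 → 2
read 'b': 2 → 5
End state 5 is not accepting.

No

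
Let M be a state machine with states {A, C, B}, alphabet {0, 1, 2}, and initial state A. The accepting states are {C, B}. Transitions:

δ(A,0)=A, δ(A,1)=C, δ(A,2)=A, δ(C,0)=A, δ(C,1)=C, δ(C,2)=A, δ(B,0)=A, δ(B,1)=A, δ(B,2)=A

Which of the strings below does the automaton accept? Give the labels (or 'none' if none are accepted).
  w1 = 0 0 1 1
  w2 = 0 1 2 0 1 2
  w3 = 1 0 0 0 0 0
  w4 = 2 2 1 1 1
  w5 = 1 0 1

w1: A → A → A → C → C  → end C, accepted
w2: A → A → C → A → A → C → A  → end A, rejected
w3: A → C → A → A → A → A → A  → end A, rejected
w4: A → A → A → C → C → C  → end C, accepted
w5: A → C → A → C  → end C, accepted

w1, w4, w5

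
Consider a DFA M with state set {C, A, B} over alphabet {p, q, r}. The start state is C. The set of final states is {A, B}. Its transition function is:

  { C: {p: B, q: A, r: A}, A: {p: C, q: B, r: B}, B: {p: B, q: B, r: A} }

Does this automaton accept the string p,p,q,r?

Yes

start at C
read 'p': C → B
read 'p': B → B
read 'q': B → B
read 'r': B → A
End state A is accepting.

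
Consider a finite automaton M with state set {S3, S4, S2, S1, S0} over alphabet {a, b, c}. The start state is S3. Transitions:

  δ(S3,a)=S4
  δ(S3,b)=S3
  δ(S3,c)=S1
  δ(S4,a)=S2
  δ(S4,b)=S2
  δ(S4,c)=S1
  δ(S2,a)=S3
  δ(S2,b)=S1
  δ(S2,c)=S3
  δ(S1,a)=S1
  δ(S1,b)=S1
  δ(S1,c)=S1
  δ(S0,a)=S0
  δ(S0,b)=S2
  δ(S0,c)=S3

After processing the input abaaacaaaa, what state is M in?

S3 → S4 → S2 → S3 → S4 → S2 → S3 → S4 → S2 → S3 → S4

S4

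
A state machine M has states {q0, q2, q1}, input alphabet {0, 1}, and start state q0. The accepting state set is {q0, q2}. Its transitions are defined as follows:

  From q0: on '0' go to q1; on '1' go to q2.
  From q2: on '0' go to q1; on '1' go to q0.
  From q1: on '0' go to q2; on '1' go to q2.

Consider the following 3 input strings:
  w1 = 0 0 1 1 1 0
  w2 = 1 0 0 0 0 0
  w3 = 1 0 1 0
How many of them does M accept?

w1: q0 → q1 → q2 → q0 → q2 → q0 → q1  → end q1, rejected
w2: q0 → q2 → q1 → q2 → q1 → q2 → q1  → end q1, rejected
w3: q0 → q2 → q1 → q2 → q1  → end q1, rejected

0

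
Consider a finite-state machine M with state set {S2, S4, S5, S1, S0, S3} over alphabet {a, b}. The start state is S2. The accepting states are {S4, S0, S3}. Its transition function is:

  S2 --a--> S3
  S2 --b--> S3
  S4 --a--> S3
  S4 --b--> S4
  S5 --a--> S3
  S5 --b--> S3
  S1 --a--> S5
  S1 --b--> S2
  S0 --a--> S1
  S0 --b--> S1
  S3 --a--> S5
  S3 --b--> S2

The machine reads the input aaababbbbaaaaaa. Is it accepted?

Trace: S2 -a-> S3 -a-> S5 -a-> S3 -b-> S2 -a-> S3 -b-> S2 -b-> S3 -b-> S2 -b-> S3 -a-> S5 -a-> S3 -a-> S5 -a-> S3 -a-> S5 -a-> S3
End state S3 is accepting.

Yes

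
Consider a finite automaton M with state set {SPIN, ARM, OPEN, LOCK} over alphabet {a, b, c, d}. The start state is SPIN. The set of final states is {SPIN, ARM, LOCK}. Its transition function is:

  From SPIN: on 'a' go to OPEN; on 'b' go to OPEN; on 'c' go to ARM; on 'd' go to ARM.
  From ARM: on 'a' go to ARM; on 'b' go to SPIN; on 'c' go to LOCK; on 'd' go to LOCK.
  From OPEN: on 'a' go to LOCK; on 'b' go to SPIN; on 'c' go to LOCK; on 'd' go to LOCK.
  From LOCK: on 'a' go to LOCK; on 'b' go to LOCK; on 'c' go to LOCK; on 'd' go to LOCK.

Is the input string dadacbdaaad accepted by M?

Yes

Trace: SPIN -d-> ARM -a-> ARM -d-> LOCK -a-> LOCK -c-> LOCK -b-> LOCK -d-> LOCK -a-> LOCK -a-> LOCK -a-> LOCK -d-> LOCK
End state LOCK is accepting.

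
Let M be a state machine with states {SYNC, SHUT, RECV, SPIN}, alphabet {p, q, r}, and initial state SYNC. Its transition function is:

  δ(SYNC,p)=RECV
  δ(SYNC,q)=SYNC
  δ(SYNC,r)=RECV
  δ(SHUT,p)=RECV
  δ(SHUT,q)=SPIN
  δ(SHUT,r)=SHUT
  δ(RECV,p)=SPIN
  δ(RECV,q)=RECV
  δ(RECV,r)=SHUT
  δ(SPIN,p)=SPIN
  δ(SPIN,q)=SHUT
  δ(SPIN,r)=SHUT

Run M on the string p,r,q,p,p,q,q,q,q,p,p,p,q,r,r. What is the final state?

SHUT

Trace: SYNC -p-> RECV -r-> SHUT -q-> SPIN -p-> SPIN -p-> SPIN -q-> SHUT -q-> SPIN -q-> SHUT -q-> SPIN -p-> SPIN -p-> SPIN -p-> SPIN -q-> SHUT -r-> SHUT -r-> SHUT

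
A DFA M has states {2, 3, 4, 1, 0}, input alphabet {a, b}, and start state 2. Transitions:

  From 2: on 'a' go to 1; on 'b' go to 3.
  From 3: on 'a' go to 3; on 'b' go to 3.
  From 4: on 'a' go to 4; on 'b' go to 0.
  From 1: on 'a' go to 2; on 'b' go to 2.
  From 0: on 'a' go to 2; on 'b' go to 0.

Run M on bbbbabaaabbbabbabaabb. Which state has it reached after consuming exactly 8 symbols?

3

2 → 3 → 3 → 3 → 3 → 3 → 3 → 3 → 3
After 8 symbols: 3.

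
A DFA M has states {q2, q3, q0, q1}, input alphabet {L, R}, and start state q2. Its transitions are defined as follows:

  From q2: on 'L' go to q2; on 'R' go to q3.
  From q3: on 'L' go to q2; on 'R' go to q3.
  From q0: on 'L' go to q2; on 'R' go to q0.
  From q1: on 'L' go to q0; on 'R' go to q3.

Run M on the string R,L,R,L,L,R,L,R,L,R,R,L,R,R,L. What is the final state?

q2

Trace: q2 -R-> q3 -L-> q2 -R-> q3 -L-> q2 -L-> q2 -R-> q3 -L-> q2 -R-> q3 -L-> q2 -R-> q3 -R-> q3 -L-> q2 -R-> q3 -R-> q3 -L-> q2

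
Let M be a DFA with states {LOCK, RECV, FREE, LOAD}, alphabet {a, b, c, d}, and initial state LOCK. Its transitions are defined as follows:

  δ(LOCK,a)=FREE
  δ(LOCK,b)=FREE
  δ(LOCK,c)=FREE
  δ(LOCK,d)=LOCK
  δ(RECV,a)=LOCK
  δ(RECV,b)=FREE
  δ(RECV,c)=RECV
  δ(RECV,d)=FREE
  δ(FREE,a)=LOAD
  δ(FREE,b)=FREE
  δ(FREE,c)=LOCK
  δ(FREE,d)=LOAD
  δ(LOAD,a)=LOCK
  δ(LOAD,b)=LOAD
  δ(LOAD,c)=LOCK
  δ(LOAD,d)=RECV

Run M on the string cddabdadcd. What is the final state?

LOCK → FREE → LOAD → RECV → LOCK → FREE → LOAD → LOCK → LOCK → FREE → LOAD

LOAD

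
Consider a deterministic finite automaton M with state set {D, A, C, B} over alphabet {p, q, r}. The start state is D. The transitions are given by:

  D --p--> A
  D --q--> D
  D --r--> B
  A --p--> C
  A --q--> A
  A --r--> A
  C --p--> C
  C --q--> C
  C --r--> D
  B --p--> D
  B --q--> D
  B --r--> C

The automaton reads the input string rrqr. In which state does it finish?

D

Trace: D -r-> B -r-> C -q-> C -r-> D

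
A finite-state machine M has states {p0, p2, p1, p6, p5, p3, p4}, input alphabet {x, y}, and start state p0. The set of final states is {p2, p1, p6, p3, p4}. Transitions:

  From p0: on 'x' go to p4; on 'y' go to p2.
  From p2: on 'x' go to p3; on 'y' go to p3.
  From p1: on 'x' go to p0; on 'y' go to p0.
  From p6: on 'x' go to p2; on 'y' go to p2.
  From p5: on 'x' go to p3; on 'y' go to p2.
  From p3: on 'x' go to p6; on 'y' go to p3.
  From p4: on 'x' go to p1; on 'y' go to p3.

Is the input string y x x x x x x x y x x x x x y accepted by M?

Yes

p0 → p2 → p3 → p6 → p2 → p3 → p6 → p2 → p3 → p3 → p6 → p2 → p3 → p6 → p2 → p3
End state p3 is accepting.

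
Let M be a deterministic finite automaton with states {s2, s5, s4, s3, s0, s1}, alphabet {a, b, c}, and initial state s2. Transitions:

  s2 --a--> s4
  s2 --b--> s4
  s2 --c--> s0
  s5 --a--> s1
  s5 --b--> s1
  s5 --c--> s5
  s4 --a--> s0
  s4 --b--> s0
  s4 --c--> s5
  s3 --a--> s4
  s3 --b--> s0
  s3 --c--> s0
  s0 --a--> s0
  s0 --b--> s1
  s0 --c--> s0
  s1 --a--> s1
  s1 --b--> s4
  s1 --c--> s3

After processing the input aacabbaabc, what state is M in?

Trace: s2 -a-> s4 -a-> s0 -c-> s0 -a-> s0 -b-> s1 -b-> s4 -a-> s0 -a-> s0 -b-> s1 -c-> s3

s3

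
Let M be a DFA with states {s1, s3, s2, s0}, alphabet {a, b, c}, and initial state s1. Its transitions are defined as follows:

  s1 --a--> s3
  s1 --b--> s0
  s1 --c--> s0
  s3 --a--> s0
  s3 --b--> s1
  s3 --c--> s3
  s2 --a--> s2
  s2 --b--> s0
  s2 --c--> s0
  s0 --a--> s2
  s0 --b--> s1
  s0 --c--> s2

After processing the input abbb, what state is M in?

Trace: s1 -a-> s3 -b-> s1 -b-> s0 -b-> s1

s1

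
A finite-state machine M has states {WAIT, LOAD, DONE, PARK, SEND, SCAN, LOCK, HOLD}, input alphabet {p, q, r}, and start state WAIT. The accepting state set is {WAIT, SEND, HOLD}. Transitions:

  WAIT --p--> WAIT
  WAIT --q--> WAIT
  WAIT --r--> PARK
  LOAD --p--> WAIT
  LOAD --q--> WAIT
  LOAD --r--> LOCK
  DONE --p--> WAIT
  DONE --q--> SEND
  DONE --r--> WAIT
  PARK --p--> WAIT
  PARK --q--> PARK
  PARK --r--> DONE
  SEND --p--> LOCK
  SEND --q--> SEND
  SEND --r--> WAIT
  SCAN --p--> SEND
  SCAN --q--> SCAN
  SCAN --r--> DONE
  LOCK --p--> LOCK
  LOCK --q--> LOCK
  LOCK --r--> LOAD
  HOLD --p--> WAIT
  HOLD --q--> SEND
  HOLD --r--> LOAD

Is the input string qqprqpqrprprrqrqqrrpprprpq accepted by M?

Yes

start at WAIT
read 'q': WAIT → WAIT
read 'q': WAIT → WAIT
read 'p': WAIT → WAIT
read 'r': WAIT → PARK
read 'q': PARK → PARK
read 'p': PARK → WAIT
read 'q': WAIT → WAIT
read 'r': WAIT → PARK
read 'p': PARK → WAIT
read 'r': WAIT → PARK
read 'p': PARK → WAIT
read 'r': WAIT → PARK
read 'r': PARK → DONE
read 'q': DONE → SEND
read 'r': SEND → WAIT
read 'q': WAIT → WAIT
read 'q': WAIT → WAIT
read 'r': WAIT → PARK
read 'r': PARK → DONE
read 'p': DONE → WAIT
read 'p': WAIT → WAIT
read 'r': WAIT → PARK
read 'p': PARK → WAIT
read 'r': WAIT → PARK
read 'p': PARK → WAIT
read 'q': WAIT → WAIT
End state WAIT is accepting.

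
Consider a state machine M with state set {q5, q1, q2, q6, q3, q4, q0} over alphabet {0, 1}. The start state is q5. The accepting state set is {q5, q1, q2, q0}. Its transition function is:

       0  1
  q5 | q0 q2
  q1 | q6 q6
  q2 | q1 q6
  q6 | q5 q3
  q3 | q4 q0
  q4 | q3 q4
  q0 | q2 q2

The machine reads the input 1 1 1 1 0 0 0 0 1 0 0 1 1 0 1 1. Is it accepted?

No

start at q5
read '1': q5 → q2
read '1': q2 → q6
read '1': q6 → q3
read '1': q3 → q0
read '0': q0 → q2
read '0': q2 → q1
read '0': q1 → q6
read '0': q6 → q5
read '1': q5 → q2
read '0': q2 → q1
read '0': q1 → q6
read '1': q6 → q3
read '1': q3 → q0
read '0': q0 → q2
read '1': q2 → q6
read '1': q6 → q3
End state q3 is not accepting.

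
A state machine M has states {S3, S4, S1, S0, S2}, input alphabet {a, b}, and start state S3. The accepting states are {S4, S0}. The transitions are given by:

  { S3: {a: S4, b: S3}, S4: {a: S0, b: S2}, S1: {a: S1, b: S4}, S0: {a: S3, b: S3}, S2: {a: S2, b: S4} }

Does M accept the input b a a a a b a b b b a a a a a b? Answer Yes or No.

No

Trace: S3 -b-> S3 -a-> S4 -a-> S0 -a-> S3 -a-> S4 -b-> S2 -a-> S2 -b-> S4 -b-> S2 -b-> S4 -a-> S0 -a-> S3 -a-> S4 -a-> S0 -a-> S3 -b-> S3
End state S3 is not accepting.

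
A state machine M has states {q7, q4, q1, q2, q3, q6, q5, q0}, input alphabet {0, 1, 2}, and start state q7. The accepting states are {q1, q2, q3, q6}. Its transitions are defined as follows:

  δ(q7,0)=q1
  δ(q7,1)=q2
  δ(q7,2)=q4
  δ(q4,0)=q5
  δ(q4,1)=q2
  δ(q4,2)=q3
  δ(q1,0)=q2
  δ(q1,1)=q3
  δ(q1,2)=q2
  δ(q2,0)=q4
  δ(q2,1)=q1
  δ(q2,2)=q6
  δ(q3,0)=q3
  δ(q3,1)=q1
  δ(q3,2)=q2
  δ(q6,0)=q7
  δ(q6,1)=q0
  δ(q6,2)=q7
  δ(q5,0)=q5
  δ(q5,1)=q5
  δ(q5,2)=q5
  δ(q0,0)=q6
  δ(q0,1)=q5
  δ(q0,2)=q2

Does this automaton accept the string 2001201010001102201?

No

Trace: q7 -2-> q4 -0-> q5 -0-> q5 -1-> q5 -2-> q5 -0-> q5 -1-> q5 -0-> q5 -1-> q5 -0-> q5 -0-> q5 -0-> q5 -1-> q5 -1-> q5 -0-> q5 -2-> q5 -2-> q5 -0-> q5 -1-> q5
End state q5 is not accepting.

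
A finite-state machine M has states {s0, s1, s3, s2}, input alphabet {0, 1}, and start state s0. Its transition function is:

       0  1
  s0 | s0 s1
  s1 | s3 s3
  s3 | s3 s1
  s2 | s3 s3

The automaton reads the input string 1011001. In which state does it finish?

Trace: s0 -1-> s1 -0-> s3 -1-> s1 -1-> s3 -0-> s3 -0-> s3 -1-> s1

s1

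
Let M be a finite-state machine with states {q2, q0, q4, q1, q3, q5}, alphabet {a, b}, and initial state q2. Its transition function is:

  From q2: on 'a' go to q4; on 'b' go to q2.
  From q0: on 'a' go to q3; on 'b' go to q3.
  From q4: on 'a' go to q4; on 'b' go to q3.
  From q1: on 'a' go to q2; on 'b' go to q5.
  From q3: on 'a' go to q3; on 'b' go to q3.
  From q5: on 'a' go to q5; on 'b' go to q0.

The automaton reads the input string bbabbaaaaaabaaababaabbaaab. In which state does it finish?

start at q2
read 'b': q2 → q2
read 'b': q2 → q2
read 'a': q2 → q4
read 'b': q4 → q3
read 'b': q3 → q3
read 'a': q3 → q3
read 'a': q3 → q3
read 'a': q3 → q3
read 'a': q3 → q3
read 'a': q3 → q3
read 'a': q3 → q3
read 'b': q3 → q3
read 'a': q3 → q3
read 'a': q3 → q3
read 'a': q3 → q3
read 'b': q3 → q3
read 'a': q3 → q3
read 'b': q3 → q3
read 'a': q3 → q3
read 'a': q3 → q3
read 'b': q3 → q3
read 'b': q3 → q3
read 'a': q3 → q3
read 'a': q3 → q3
read 'a': q3 → q3
read 'b': q3 → q3

q3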